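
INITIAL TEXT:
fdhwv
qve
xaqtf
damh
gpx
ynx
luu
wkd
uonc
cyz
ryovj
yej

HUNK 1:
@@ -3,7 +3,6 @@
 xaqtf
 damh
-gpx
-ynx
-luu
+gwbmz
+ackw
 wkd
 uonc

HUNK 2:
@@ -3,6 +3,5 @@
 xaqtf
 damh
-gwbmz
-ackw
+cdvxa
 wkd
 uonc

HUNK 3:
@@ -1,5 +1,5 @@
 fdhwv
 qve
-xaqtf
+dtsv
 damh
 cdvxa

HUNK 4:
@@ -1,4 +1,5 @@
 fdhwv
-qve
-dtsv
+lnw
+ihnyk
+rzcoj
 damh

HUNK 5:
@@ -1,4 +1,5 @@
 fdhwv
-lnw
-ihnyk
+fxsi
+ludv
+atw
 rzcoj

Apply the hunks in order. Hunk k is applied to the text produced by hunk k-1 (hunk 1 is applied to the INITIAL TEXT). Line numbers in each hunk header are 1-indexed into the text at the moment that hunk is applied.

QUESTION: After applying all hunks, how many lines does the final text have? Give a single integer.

Answer: 12

Derivation:
Hunk 1: at line 3 remove [gpx,ynx,luu] add [gwbmz,ackw] -> 11 lines: fdhwv qve xaqtf damh gwbmz ackw wkd uonc cyz ryovj yej
Hunk 2: at line 3 remove [gwbmz,ackw] add [cdvxa] -> 10 lines: fdhwv qve xaqtf damh cdvxa wkd uonc cyz ryovj yej
Hunk 3: at line 1 remove [xaqtf] add [dtsv] -> 10 lines: fdhwv qve dtsv damh cdvxa wkd uonc cyz ryovj yej
Hunk 4: at line 1 remove [qve,dtsv] add [lnw,ihnyk,rzcoj] -> 11 lines: fdhwv lnw ihnyk rzcoj damh cdvxa wkd uonc cyz ryovj yej
Hunk 5: at line 1 remove [lnw,ihnyk] add [fxsi,ludv,atw] -> 12 lines: fdhwv fxsi ludv atw rzcoj damh cdvxa wkd uonc cyz ryovj yej
Final line count: 12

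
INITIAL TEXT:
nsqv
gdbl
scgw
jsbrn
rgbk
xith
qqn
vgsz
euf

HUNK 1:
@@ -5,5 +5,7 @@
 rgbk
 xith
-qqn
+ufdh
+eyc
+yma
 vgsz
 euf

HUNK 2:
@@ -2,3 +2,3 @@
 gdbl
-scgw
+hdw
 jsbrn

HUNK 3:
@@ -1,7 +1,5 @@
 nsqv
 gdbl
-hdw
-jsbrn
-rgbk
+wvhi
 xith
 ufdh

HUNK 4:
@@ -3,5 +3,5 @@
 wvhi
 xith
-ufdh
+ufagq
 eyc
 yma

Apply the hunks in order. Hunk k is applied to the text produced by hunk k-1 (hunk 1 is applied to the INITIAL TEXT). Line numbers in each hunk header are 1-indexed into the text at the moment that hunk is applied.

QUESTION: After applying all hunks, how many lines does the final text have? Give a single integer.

Hunk 1: at line 5 remove [qqn] add [ufdh,eyc,yma] -> 11 lines: nsqv gdbl scgw jsbrn rgbk xith ufdh eyc yma vgsz euf
Hunk 2: at line 2 remove [scgw] add [hdw] -> 11 lines: nsqv gdbl hdw jsbrn rgbk xith ufdh eyc yma vgsz euf
Hunk 3: at line 1 remove [hdw,jsbrn,rgbk] add [wvhi] -> 9 lines: nsqv gdbl wvhi xith ufdh eyc yma vgsz euf
Hunk 4: at line 3 remove [ufdh] add [ufagq] -> 9 lines: nsqv gdbl wvhi xith ufagq eyc yma vgsz euf
Final line count: 9

Answer: 9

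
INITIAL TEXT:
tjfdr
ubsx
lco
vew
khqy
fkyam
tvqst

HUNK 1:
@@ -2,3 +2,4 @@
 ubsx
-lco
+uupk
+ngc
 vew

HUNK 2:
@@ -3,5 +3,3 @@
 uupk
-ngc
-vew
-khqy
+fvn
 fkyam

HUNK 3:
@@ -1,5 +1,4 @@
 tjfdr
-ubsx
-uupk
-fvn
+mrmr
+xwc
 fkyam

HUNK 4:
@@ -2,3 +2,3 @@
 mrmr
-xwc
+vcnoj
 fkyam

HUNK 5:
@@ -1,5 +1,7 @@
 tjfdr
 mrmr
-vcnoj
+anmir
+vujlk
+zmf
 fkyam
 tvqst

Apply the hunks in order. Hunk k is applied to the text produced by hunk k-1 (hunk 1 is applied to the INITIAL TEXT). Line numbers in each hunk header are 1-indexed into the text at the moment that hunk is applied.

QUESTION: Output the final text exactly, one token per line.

Hunk 1: at line 2 remove [lco] add [uupk,ngc] -> 8 lines: tjfdr ubsx uupk ngc vew khqy fkyam tvqst
Hunk 2: at line 3 remove [ngc,vew,khqy] add [fvn] -> 6 lines: tjfdr ubsx uupk fvn fkyam tvqst
Hunk 3: at line 1 remove [ubsx,uupk,fvn] add [mrmr,xwc] -> 5 lines: tjfdr mrmr xwc fkyam tvqst
Hunk 4: at line 2 remove [xwc] add [vcnoj] -> 5 lines: tjfdr mrmr vcnoj fkyam tvqst
Hunk 5: at line 1 remove [vcnoj] add [anmir,vujlk,zmf] -> 7 lines: tjfdr mrmr anmir vujlk zmf fkyam tvqst

Answer: tjfdr
mrmr
anmir
vujlk
zmf
fkyam
tvqst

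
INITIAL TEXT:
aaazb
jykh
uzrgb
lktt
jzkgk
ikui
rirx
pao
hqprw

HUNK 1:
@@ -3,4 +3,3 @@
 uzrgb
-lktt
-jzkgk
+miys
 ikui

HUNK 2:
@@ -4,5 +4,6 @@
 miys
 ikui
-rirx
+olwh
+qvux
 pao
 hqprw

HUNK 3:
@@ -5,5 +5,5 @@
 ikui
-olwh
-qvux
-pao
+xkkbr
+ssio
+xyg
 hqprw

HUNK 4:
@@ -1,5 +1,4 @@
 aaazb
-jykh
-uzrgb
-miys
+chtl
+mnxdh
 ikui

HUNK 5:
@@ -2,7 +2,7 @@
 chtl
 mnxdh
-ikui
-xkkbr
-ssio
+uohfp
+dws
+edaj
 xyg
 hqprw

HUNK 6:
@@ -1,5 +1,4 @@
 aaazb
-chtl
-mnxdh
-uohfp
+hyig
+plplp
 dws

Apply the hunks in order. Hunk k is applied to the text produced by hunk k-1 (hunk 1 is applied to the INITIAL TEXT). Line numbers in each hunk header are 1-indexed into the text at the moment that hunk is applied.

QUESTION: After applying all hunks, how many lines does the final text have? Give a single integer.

Hunk 1: at line 3 remove [lktt,jzkgk] add [miys] -> 8 lines: aaazb jykh uzrgb miys ikui rirx pao hqprw
Hunk 2: at line 4 remove [rirx] add [olwh,qvux] -> 9 lines: aaazb jykh uzrgb miys ikui olwh qvux pao hqprw
Hunk 3: at line 5 remove [olwh,qvux,pao] add [xkkbr,ssio,xyg] -> 9 lines: aaazb jykh uzrgb miys ikui xkkbr ssio xyg hqprw
Hunk 4: at line 1 remove [jykh,uzrgb,miys] add [chtl,mnxdh] -> 8 lines: aaazb chtl mnxdh ikui xkkbr ssio xyg hqprw
Hunk 5: at line 2 remove [ikui,xkkbr,ssio] add [uohfp,dws,edaj] -> 8 lines: aaazb chtl mnxdh uohfp dws edaj xyg hqprw
Hunk 6: at line 1 remove [chtl,mnxdh,uohfp] add [hyig,plplp] -> 7 lines: aaazb hyig plplp dws edaj xyg hqprw
Final line count: 7

Answer: 7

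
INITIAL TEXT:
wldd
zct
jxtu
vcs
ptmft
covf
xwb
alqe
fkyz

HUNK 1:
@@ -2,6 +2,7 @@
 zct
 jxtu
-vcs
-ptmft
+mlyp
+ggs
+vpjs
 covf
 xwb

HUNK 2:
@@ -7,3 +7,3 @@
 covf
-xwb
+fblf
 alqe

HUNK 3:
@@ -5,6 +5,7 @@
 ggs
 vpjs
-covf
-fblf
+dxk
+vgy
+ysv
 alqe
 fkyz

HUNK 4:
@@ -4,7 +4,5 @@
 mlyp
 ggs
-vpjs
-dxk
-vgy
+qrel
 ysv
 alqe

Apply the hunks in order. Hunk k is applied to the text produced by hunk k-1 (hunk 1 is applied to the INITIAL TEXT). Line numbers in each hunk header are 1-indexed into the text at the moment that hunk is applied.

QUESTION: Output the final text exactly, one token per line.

Hunk 1: at line 2 remove [vcs,ptmft] add [mlyp,ggs,vpjs] -> 10 lines: wldd zct jxtu mlyp ggs vpjs covf xwb alqe fkyz
Hunk 2: at line 7 remove [xwb] add [fblf] -> 10 lines: wldd zct jxtu mlyp ggs vpjs covf fblf alqe fkyz
Hunk 3: at line 5 remove [covf,fblf] add [dxk,vgy,ysv] -> 11 lines: wldd zct jxtu mlyp ggs vpjs dxk vgy ysv alqe fkyz
Hunk 4: at line 4 remove [vpjs,dxk,vgy] add [qrel] -> 9 lines: wldd zct jxtu mlyp ggs qrel ysv alqe fkyz

Answer: wldd
zct
jxtu
mlyp
ggs
qrel
ysv
alqe
fkyz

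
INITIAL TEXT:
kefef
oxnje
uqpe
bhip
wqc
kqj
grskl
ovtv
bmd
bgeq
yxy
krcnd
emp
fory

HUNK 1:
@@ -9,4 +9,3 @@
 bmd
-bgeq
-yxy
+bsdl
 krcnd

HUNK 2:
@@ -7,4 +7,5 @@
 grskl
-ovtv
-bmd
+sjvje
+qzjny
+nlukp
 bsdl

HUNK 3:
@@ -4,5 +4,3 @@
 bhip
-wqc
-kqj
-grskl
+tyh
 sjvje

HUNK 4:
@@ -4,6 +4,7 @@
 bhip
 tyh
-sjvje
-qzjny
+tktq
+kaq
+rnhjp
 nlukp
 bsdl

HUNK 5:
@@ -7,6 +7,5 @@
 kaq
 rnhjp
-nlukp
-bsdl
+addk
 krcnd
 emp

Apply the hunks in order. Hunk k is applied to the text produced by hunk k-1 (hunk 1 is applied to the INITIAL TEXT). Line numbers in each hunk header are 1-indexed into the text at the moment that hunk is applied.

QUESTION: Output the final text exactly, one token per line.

Answer: kefef
oxnje
uqpe
bhip
tyh
tktq
kaq
rnhjp
addk
krcnd
emp
fory

Derivation:
Hunk 1: at line 9 remove [bgeq,yxy] add [bsdl] -> 13 lines: kefef oxnje uqpe bhip wqc kqj grskl ovtv bmd bsdl krcnd emp fory
Hunk 2: at line 7 remove [ovtv,bmd] add [sjvje,qzjny,nlukp] -> 14 lines: kefef oxnje uqpe bhip wqc kqj grskl sjvje qzjny nlukp bsdl krcnd emp fory
Hunk 3: at line 4 remove [wqc,kqj,grskl] add [tyh] -> 12 lines: kefef oxnje uqpe bhip tyh sjvje qzjny nlukp bsdl krcnd emp fory
Hunk 4: at line 4 remove [sjvje,qzjny] add [tktq,kaq,rnhjp] -> 13 lines: kefef oxnje uqpe bhip tyh tktq kaq rnhjp nlukp bsdl krcnd emp fory
Hunk 5: at line 7 remove [nlukp,bsdl] add [addk] -> 12 lines: kefef oxnje uqpe bhip tyh tktq kaq rnhjp addk krcnd emp fory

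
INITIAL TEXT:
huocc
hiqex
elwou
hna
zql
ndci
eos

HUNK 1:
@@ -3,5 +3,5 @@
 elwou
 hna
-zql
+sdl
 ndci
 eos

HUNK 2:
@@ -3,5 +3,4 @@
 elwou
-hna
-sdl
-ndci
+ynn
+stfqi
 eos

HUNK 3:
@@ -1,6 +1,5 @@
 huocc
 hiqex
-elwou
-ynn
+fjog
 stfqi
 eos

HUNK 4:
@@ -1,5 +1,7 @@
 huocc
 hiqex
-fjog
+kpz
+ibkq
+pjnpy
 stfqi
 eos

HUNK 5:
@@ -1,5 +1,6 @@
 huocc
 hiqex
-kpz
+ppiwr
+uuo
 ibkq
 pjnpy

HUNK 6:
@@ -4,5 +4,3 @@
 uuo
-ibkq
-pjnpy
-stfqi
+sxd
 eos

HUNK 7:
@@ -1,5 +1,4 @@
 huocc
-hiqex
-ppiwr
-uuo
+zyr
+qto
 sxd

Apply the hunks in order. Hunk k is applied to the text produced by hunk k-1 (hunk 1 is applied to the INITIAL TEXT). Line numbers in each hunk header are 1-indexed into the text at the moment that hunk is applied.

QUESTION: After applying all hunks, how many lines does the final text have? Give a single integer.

Answer: 5

Derivation:
Hunk 1: at line 3 remove [zql] add [sdl] -> 7 lines: huocc hiqex elwou hna sdl ndci eos
Hunk 2: at line 3 remove [hna,sdl,ndci] add [ynn,stfqi] -> 6 lines: huocc hiqex elwou ynn stfqi eos
Hunk 3: at line 1 remove [elwou,ynn] add [fjog] -> 5 lines: huocc hiqex fjog stfqi eos
Hunk 4: at line 1 remove [fjog] add [kpz,ibkq,pjnpy] -> 7 lines: huocc hiqex kpz ibkq pjnpy stfqi eos
Hunk 5: at line 1 remove [kpz] add [ppiwr,uuo] -> 8 lines: huocc hiqex ppiwr uuo ibkq pjnpy stfqi eos
Hunk 6: at line 4 remove [ibkq,pjnpy,stfqi] add [sxd] -> 6 lines: huocc hiqex ppiwr uuo sxd eos
Hunk 7: at line 1 remove [hiqex,ppiwr,uuo] add [zyr,qto] -> 5 lines: huocc zyr qto sxd eos
Final line count: 5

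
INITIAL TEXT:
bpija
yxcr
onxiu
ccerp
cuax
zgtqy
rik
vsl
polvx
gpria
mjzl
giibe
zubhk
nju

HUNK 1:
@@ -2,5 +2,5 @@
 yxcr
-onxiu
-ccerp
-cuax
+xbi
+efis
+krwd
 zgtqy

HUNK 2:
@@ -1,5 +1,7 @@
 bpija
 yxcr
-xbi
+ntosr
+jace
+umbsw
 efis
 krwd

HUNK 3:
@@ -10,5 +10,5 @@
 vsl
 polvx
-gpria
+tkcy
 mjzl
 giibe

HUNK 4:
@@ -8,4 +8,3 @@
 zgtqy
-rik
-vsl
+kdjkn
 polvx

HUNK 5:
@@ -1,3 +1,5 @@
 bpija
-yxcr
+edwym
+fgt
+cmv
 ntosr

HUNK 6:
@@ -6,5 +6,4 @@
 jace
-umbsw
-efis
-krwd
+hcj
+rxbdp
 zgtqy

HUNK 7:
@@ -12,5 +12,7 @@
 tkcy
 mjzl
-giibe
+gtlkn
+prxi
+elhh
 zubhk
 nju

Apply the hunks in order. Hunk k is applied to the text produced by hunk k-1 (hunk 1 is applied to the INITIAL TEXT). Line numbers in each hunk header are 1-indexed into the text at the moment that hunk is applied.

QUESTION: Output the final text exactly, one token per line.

Answer: bpija
edwym
fgt
cmv
ntosr
jace
hcj
rxbdp
zgtqy
kdjkn
polvx
tkcy
mjzl
gtlkn
prxi
elhh
zubhk
nju

Derivation:
Hunk 1: at line 2 remove [onxiu,ccerp,cuax] add [xbi,efis,krwd] -> 14 lines: bpija yxcr xbi efis krwd zgtqy rik vsl polvx gpria mjzl giibe zubhk nju
Hunk 2: at line 1 remove [xbi] add [ntosr,jace,umbsw] -> 16 lines: bpija yxcr ntosr jace umbsw efis krwd zgtqy rik vsl polvx gpria mjzl giibe zubhk nju
Hunk 3: at line 10 remove [gpria] add [tkcy] -> 16 lines: bpija yxcr ntosr jace umbsw efis krwd zgtqy rik vsl polvx tkcy mjzl giibe zubhk nju
Hunk 4: at line 8 remove [rik,vsl] add [kdjkn] -> 15 lines: bpija yxcr ntosr jace umbsw efis krwd zgtqy kdjkn polvx tkcy mjzl giibe zubhk nju
Hunk 5: at line 1 remove [yxcr] add [edwym,fgt,cmv] -> 17 lines: bpija edwym fgt cmv ntosr jace umbsw efis krwd zgtqy kdjkn polvx tkcy mjzl giibe zubhk nju
Hunk 6: at line 6 remove [umbsw,efis,krwd] add [hcj,rxbdp] -> 16 lines: bpija edwym fgt cmv ntosr jace hcj rxbdp zgtqy kdjkn polvx tkcy mjzl giibe zubhk nju
Hunk 7: at line 12 remove [giibe] add [gtlkn,prxi,elhh] -> 18 lines: bpija edwym fgt cmv ntosr jace hcj rxbdp zgtqy kdjkn polvx tkcy mjzl gtlkn prxi elhh zubhk nju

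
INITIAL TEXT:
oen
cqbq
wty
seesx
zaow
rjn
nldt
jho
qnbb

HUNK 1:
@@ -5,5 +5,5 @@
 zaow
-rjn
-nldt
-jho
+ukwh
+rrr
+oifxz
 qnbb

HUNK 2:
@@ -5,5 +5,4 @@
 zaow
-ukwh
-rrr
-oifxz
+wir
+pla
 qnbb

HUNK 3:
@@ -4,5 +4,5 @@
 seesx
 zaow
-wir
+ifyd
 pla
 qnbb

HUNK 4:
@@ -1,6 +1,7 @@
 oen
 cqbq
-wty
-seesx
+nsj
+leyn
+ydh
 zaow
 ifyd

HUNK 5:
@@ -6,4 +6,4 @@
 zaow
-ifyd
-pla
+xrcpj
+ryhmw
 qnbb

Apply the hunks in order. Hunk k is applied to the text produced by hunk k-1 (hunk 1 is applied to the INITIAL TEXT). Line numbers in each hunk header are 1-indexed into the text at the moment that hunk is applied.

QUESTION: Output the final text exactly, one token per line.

Hunk 1: at line 5 remove [rjn,nldt,jho] add [ukwh,rrr,oifxz] -> 9 lines: oen cqbq wty seesx zaow ukwh rrr oifxz qnbb
Hunk 2: at line 5 remove [ukwh,rrr,oifxz] add [wir,pla] -> 8 lines: oen cqbq wty seesx zaow wir pla qnbb
Hunk 3: at line 4 remove [wir] add [ifyd] -> 8 lines: oen cqbq wty seesx zaow ifyd pla qnbb
Hunk 4: at line 1 remove [wty,seesx] add [nsj,leyn,ydh] -> 9 lines: oen cqbq nsj leyn ydh zaow ifyd pla qnbb
Hunk 5: at line 6 remove [ifyd,pla] add [xrcpj,ryhmw] -> 9 lines: oen cqbq nsj leyn ydh zaow xrcpj ryhmw qnbb

Answer: oen
cqbq
nsj
leyn
ydh
zaow
xrcpj
ryhmw
qnbb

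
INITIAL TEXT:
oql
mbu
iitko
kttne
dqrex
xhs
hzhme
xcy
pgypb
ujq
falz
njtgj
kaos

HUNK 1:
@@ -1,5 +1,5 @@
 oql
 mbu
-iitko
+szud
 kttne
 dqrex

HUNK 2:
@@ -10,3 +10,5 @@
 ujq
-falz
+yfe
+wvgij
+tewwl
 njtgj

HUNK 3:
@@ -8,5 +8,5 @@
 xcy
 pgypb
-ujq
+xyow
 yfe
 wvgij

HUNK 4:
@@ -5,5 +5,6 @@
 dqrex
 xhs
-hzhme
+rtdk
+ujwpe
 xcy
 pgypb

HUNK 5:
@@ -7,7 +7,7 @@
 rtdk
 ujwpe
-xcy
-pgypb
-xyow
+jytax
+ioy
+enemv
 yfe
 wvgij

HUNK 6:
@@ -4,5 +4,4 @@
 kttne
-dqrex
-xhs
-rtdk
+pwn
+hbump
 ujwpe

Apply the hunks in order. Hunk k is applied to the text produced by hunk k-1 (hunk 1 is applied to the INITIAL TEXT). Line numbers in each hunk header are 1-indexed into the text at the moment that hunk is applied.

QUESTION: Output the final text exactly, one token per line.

Hunk 1: at line 1 remove [iitko] add [szud] -> 13 lines: oql mbu szud kttne dqrex xhs hzhme xcy pgypb ujq falz njtgj kaos
Hunk 2: at line 10 remove [falz] add [yfe,wvgij,tewwl] -> 15 lines: oql mbu szud kttne dqrex xhs hzhme xcy pgypb ujq yfe wvgij tewwl njtgj kaos
Hunk 3: at line 8 remove [ujq] add [xyow] -> 15 lines: oql mbu szud kttne dqrex xhs hzhme xcy pgypb xyow yfe wvgij tewwl njtgj kaos
Hunk 4: at line 5 remove [hzhme] add [rtdk,ujwpe] -> 16 lines: oql mbu szud kttne dqrex xhs rtdk ujwpe xcy pgypb xyow yfe wvgij tewwl njtgj kaos
Hunk 5: at line 7 remove [xcy,pgypb,xyow] add [jytax,ioy,enemv] -> 16 lines: oql mbu szud kttne dqrex xhs rtdk ujwpe jytax ioy enemv yfe wvgij tewwl njtgj kaos
Hunk 6: at line 4 remove [dqrex,xhs,rtdk] add [pwn,hbump] -> 15 lines: oql mbu szud kttne pwn hbump ujwpe jytax ioy enemv yfe wvgij tewwl njtgj kaos

Answer: oql
mbu
szud
kttne
pwn
hbump
ujwpe
jytax
ioy
enemv
yfe
wvgij
tewwl
njtgj
kaos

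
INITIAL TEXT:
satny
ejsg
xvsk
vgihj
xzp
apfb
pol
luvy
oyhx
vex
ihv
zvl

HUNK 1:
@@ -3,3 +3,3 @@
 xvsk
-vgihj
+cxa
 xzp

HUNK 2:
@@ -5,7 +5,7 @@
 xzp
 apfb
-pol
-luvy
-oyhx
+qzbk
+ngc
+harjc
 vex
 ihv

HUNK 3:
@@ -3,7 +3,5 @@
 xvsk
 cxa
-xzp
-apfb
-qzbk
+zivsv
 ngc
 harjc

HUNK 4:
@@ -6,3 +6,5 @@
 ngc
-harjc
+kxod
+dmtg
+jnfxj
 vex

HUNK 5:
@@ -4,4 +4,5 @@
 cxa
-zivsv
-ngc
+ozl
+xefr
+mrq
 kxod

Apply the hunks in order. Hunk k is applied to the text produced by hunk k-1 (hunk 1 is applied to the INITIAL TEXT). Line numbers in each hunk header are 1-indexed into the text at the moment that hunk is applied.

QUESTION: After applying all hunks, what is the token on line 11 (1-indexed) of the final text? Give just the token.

Answer: vex

Derivation:
Hunk 1: at line 3 remove [vgihj] add [cxa] -> 12 lines: satny ejsg xvsk cxa xzp apfb pol luvy oyhx vex ihv zvl
Hunk 2: at line 5 remove [pol,luvy,oyhx] add [qzbk,ngc,harjc] -> 12 lines: satny ejsg xvsk cxa xzp apfb qzbk ngc harjc vex ihv zvl
Hunk 3: at line 3 remove [xzp,apfb,qzbk] add [zivsv] -> 10 lines: satny ejsg xvsk cxa zivsv ngc harjc vex ihv zvl
Hunk 4: at line 6 remove [harjc] add [kxod,dmtg,jnfxj] -> 12 lines: satny ejsg xvsk cxa zivsv ngc kxod dmtg jnfxj vex ihv zvl
Hunk 5: at line 4 remove [zivsv,ngc] add [ozl,xefr,mrq] -> 13 lines: satny ejsg xvsk cxa ozl xefr mrq kxod dmtg jnfxj vex ihv zvl
Final line 11: vex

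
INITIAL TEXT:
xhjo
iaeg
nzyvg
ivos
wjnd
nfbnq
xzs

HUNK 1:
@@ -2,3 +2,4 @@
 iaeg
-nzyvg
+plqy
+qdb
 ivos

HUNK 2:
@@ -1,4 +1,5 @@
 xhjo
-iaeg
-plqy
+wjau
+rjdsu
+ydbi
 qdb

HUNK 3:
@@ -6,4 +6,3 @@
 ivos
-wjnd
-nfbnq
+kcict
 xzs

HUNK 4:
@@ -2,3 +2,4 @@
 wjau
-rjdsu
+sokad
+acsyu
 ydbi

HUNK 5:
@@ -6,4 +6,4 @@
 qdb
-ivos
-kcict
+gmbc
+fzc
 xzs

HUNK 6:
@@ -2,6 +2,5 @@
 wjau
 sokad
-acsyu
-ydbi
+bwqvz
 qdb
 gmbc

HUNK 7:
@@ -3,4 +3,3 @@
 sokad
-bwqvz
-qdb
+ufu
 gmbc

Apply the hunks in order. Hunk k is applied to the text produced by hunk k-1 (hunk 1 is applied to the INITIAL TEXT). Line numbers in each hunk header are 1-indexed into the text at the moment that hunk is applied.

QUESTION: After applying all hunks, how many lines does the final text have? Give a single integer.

Answer: 7

Derivation:
Hunk 1: at line 2 remove [nzyvg] add [plqy,qdb] -> 8 lines: xhjo iaeg plqy qdb ivos wjnd nfbnq xzs
Hunk 2: at line 1 remove [iaeg,plqy] add [wjau,rjdsu,ydbi] -> 9 lines: xhjo wjau rjdsu ydbi qdb ivos wjnd nfbnq xzs
Hunk 3: at line 6 remove [wjnd,nfbnq] add [kcict] -> 8 lines: xhjo wjau rjdsu ydbi qdb ivos kcict xzs
Hunk 4: at line 2 remove [rjdsu] add [sokad,acsyu] -> 9 lines: xhjo wjau sokad acsyu ydbi qdb ivos kcict xzs
Hunk 5: at line 6 remove [ivos,kcict] add [gmbc,fzc] -> 9 lines: xhjo wjau sokad acsyu ydbi qdb gmbc fzc xzs
Hunk 6: at line 2 remove [acsyu,ydbi] add [bwqvz] -> 8 lines: xhjo wjau sokad bwqvz qdb gmbc fzc xzs
Hunk 7: at line 3 remove [bwqvz,qdb] add [ufu] -> 7 lines: xhjo wjau sokad ufu gmbc fzc xzs
Final line count: 7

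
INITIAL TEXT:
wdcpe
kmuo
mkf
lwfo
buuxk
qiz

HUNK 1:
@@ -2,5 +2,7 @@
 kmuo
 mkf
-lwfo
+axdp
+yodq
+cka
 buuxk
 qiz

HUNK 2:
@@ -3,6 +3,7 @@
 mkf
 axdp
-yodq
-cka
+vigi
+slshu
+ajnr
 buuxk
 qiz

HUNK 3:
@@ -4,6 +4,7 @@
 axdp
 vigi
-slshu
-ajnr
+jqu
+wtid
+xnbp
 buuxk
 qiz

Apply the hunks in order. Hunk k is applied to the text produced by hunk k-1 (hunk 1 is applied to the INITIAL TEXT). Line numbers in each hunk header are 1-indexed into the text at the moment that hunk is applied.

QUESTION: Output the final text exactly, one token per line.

Hunk 1: at line 2 remove [lwfo] add [axdp,yodq,cka] -> 8 lines: wdcpe kmuo mkf axdp yodq cka buuxk qiz
Hunk 2: at line 3 remove [yodq,cka] add [vigi,slshu,ajnr] -> 9 lines: wdcpe kmuo mkf axdp vigi slshu ajnr buuxk qiz
Hunk 3: at line 4 remove [slshu,ajnr] add [jqu,wtid,xnbp] -> 10 lines: wdcpe kmuo mkf axdp vigi jqu wtid xnbp buuxk qiz

Answer: wdcpe
kmuo
mkf
axdp
vigi
jqu
wtid
xnbp
buuxk
qiz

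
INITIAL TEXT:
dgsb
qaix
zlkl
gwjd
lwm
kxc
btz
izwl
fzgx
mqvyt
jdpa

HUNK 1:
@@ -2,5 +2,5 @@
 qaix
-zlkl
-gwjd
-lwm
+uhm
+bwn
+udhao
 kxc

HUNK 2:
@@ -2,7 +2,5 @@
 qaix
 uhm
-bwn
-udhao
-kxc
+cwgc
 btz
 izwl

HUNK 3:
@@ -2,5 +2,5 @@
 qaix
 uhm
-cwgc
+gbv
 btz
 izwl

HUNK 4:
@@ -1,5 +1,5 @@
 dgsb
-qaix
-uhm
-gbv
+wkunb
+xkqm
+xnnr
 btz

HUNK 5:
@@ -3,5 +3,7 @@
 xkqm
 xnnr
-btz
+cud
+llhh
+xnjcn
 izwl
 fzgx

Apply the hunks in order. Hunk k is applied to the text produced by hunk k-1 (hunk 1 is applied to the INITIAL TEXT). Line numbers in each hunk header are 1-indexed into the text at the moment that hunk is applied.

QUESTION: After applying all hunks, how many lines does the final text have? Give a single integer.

Answer: 11

Derivation:
Hunk 1: at line 2 remove [zlkl,gwjd,lwm] add [uhm,bwn,udhao] -> 11 lines: dgsb qaix uhm bwn udhao kxc btz izwl fzgx mqvyt jdpa
Hunk 2: at line 2 remove [bwn,udhao,kxc] add [cwgc] -> 9 lines: dgsb qaix uhm cwgc btz izwl fzgx mqvyt jdpa
Hunk 3: at line 2 remove [cwgc] add [gbv] -> 9 lines: dgsb qaix uhm gbv btz izwl fzgx mqvyt jdpa
Hunk 4: at line 1 remove [qaix,uhm,gbv] add [wkunb,xkqm,xnnr] -> 9 lines: dgsb wkunb xkqm xnnr btz izwl fzgx mqvyt jdpa
Hunk 5: at line 3 remove [btz] add [cud,llhh,xnjcn] -> 11 lines: dgsb wkunb xkqm xnnr cud llhh xnjcn izwl fzgx mqvyt jdpa
Final line count: 11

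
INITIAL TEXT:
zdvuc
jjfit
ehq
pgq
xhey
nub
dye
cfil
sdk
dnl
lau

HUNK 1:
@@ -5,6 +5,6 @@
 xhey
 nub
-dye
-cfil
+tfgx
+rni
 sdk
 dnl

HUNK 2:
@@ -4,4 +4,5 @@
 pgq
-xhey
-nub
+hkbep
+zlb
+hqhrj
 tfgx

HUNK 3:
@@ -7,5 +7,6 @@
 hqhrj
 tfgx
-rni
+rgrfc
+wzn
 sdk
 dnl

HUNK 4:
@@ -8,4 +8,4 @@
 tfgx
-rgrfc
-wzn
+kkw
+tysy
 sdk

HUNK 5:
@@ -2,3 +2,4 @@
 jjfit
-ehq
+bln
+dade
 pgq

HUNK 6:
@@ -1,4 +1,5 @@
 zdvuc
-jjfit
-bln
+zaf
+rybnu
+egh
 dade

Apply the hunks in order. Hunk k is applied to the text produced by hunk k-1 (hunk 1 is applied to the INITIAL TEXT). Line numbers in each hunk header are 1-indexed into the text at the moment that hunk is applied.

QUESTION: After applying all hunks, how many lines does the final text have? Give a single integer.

Answer: 15

Derivation:
Hunk 1: at line 5 remove [dye,cfil] add [tfgx,rni] -> 11 lines: zdvuc jjfit ehq pgq xhey nub tfgx rni sdk dnl lau
Hunk 2: at line 4 remove [xhey,nub] add [hkbep,zlb,hqhrj] -> 12 lines: zdvuc jjfit ehq pgq hkbep zlb hqhrj tfgx rni sdk dnl lau
Hunk 3: at line 7 remove [rni] add [rgrfc,wzn] -> 13 lines: zdvuc jjfit ehq pgq hkbep zlb hqhrj tfgx rgrfc wzn sdk dnl lau
Hunk 4: at line 8 remove [rgrfc,wzn] add [kkw,tysy] -> 13 lines: zdvuc jjfit ehq pgq hkbep zlb hqhrj tfgx kkw tysy sdk dnl lau
Hunk 5: at line 2 remove [ehq] add [bln,dade] -> 14 lines: zdvuc jjfit bln dade pgq hkbep zlb hqhrj tfgx kkw tysy sdk dnl lau
Hunk 6: at line 1 remove [jjfit,bln] add [zaf,rybnu,egh] -> 15 lines: zdvuc zaf rybnu egh dade pgq hkbep zlb hqhrj tfgx kkw tysy sdk dnl lau
Final line count: 15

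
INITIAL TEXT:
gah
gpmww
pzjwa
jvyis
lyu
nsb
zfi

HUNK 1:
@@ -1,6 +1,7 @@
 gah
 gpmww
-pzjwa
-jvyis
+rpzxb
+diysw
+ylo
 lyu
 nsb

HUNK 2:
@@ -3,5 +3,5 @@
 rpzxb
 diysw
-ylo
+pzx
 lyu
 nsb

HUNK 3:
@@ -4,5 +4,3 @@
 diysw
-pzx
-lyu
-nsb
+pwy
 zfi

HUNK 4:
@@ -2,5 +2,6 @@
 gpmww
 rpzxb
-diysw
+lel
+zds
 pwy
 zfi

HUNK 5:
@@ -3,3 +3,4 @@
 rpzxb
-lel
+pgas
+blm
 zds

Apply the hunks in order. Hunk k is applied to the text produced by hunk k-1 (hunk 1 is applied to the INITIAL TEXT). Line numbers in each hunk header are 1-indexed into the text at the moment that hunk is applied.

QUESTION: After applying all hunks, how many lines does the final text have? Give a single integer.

Answer: 8

Derivation:
Hunk 1: at line 1 remove [pzjwa,jvyis] add [rpzxb,diysw,ylo] -> 8 lines: gah gpmww rpzxb diysw ylo lyu nsb zfi
Hunk 2: at line 3 remove [ylo] add [pzx] -> 8 lines: gah gpmww rpzxb diysw pzx lyu nsb zfi
Hunk 3: at line 4 remove [pzx,lyu,nsb] add [pwy] -> 6 lines: gah gpmww rpzxb diysw pwy zfi
Hunk 4: at line 2 remove [diysw] add [lel,zds] -> 7 lines: gah gpmww rpzxb lel zds pwy zfi
Hunk 5: at line 3 remove [lel] add [pgas,blm] -> 8 lines: gah gpmww rpzxb pgas blm zds pwy zfi
Final line count: 8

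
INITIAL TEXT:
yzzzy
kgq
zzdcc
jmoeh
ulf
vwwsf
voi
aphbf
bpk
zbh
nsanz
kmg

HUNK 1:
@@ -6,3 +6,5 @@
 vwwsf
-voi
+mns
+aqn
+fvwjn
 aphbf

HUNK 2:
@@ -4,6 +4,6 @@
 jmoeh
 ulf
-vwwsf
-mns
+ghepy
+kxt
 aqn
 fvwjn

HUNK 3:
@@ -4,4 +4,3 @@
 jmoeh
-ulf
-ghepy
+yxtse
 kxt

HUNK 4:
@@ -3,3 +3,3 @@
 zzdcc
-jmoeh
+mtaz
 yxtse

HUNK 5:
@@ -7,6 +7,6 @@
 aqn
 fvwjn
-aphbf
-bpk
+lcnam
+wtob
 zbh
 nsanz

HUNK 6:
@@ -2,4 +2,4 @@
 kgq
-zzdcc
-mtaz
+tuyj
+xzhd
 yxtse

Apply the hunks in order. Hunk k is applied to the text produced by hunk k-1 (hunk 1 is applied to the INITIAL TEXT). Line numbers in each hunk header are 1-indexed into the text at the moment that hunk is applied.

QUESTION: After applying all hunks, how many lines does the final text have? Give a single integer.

Answer: 13

Derivation:
Hunk 1: at line 6 remove [voi] add [mns,aqn,fvwjn] -> 14 lines: yzzzy kgq zzdcc jmoeh ulf vwwsf mns aqn fvwjn aphbf bpk zbh nsanz kmg
Hunk 2: at line 4 remove [vwwsf,mns] add [ghepy,kxt] -> 14 lines: yzzzy kgq zzdcc jmoeh ulf ghepy kxt aqn fvwjn aphbf bpk zbh nsanz kmg
Hunk 3: at line 4 remove [ulf,ghepy] add [yxtse] -> 13 lines: yzzzy kgq zzdcc jmoeh yxtse kxt aqn fvwjn aphbf bpk zbh nsanz kmg
Hunk 4: at line 3 remove [jmoeh] add [mtaz] -> 13 lines: yzzzy kgq zzdcc mtaz yxtse kxt aqn fvwjn aphbf bpk zbh nsanz kmg
Hunk 5: at line 7 remove [aphbf,bpk] add [lcnam,wtob] -> 13 lines: yzzzy kgq zzdcc mtaz yxtse kxt aqn fvwjn lcnam wtob zbh nsanz kmg
Hunk 6: at line 2 remove [zzdcc,mtaz] add [tuyj,xzhd] -> 13 lines: yzzzy kgq tuyj xzhd yxtse kxt aqn fvwjn lcnam wtob zbh nsanz kmg
Final line count: 13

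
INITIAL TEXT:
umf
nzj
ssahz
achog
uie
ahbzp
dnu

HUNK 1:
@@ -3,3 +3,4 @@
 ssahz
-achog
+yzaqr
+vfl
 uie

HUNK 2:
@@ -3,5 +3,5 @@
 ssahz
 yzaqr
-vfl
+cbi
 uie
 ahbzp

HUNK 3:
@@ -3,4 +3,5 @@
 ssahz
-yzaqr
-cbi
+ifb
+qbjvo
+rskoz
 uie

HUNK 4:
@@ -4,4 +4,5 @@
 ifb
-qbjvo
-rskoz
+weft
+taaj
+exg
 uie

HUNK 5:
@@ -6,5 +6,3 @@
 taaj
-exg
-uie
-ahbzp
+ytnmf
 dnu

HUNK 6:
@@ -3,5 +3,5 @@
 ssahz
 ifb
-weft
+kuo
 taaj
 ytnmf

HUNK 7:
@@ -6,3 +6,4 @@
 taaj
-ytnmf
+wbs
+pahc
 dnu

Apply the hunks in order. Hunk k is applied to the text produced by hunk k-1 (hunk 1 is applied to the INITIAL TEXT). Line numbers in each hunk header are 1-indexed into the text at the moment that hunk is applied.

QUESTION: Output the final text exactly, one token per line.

Answer: umf
nzj
ssahz
ifb
kuo
taaj
wbs
pahc
dnu

Derivation:
Hunk 1: at line 3 remove [achog] add [yzaqr,vfl] -> 8 lines: umf nzj ssahz yzaqr vfl uie ahbzp dnu
Hunk 2: at line 3 remove [vfl] add [cbi] -> 8 lines: umf nzj ssahz yzaqr cbi uie ahbzp dnu
Hunk 3: at line 3 remove [yzaqr,cbi] add [ifb,qbjvo,rskoz] -> 9 lines: umf nzj ssahz ifb qbjvo rskoz uie ahbzp dnu
Hunk 4: at line 4 remove [qbjvo,rskoz] add [weft,taaj,exg] -> 10 lines: umf nzj ssahz ifb weft taaj exg uie ahbzp dnu
Hunk 5: at line 6 remove [exg,uie,ahbzp] add [ytnmf] -> 8 lines: umf nzj ssahz ifb weft taaj ytnmf dnu
Hunk 6: at line 3 remove [weft] add [kuo] -> 8 lines: umf nzj ssahz ifb kuo taaj ytnmf dnu
Hunk 7: at line 6 remove [ytnmf] add [wbs,pahc] -> 9 lines: umf nzj ssahz ifb kuo taaj wbs pahc dnu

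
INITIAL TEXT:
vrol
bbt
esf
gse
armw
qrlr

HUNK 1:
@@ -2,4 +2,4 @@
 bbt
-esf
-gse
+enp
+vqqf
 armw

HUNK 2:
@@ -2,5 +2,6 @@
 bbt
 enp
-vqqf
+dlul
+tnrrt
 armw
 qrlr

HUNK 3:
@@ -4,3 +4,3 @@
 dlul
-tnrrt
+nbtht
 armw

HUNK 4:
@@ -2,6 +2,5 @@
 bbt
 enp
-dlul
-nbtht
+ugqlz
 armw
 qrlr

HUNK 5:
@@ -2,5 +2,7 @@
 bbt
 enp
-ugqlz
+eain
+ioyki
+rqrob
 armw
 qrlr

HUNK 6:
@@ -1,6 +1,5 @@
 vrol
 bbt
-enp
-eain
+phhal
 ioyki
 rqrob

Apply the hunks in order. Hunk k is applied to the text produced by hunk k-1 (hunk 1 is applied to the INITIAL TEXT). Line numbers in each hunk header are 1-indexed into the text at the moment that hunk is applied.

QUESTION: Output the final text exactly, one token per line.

Hunk 1: at line 2 remove [esf,gse] add [enp,vqqf] -> 6 lines: vrol bbt enp vqqf armw qrlr
Hunk 2: at line 2 remove [vqqf] add [dlul,tnrrt] -> 7 lines: vrol bbt enp dlul tnrrt armw qrlr
Hunk 3: at line 4 remove [tnrrt] add [nbtht] -> 7 lines: vrol bbt enp dlul nbtht armw qrlr
Hunk 4: at line 2 remove [dlul,nbtht] add [ugqlz] -> 6 lines: vrol bbt enp ugqlz armw qrlr
Hunk 5: at line 2 remove [ugqlz] add [eain,ioyki,rqrob] -> 8 lines: vrol bbt enp eain ioyki rqrob armw qrlr
Hunk 6: at line 1 remove [enp,eain] add [phhal] -> 7 lines: vrol bbt phhal ioyki rqrob armw qrlr

Answer: vrol
bbt
phhal
ioyki
rqrob
armw
qrlr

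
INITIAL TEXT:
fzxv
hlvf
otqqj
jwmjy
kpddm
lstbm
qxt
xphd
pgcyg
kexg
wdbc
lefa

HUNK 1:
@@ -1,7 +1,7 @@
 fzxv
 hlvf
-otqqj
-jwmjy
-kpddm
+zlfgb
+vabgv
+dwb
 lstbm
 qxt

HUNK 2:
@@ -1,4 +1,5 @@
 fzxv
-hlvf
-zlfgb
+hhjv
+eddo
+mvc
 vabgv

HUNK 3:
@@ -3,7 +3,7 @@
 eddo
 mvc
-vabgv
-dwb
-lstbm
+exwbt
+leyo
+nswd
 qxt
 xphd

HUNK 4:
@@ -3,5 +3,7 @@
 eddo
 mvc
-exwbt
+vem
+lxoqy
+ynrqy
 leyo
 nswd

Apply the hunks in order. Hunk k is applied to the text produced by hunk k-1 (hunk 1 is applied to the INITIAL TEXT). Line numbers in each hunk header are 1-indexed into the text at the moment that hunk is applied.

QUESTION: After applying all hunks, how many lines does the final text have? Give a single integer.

Hunk 1: at line 1 remove [otqqj,jwmjy,kpddm] add [zlfgb,vabgv,dwb] -> 12 lines: fzxv hlvf zlfgb vabgv dwb lstbm qxt xphd pgcyg kexg wdbc lefa
Hunk 2: at line 1 remove [hlvf,zlfgb] add [hhjv,eddo,mvc] -> 13 lines: fzxv hhjv eddo mvc vabgv dwb lstbm qxt xphd pgcyg kexg wdbc lefa
Hunk 3: at line 3 remove [vabgv,dwb,lstbm] add [exwbt,leyo,nswd] -> 13 lines: fzxv hhjv eddo mvc exwbt leyo nswd qxt xphd pgcyg kexg wdbc lefa
Hunk 4: at line 3 remove [exwbt] add [vem,lxoqy,ynrqy] -> 15 lines: fzxv hhjv eddo mvc vem lxoqy ynrqy leyo nswd qxt xphd pgcyg kexg wdbc lefa
Final line count: 15

Answer: 15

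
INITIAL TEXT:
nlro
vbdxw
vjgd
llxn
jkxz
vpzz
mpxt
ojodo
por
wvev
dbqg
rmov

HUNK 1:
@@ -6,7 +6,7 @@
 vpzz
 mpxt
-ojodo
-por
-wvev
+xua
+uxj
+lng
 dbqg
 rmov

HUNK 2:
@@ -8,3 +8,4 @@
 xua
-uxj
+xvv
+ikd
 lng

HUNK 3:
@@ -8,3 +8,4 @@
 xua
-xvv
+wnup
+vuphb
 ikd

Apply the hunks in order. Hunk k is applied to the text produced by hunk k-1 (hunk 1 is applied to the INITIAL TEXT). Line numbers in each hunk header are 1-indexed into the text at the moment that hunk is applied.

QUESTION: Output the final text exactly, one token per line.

Hunk 1: at line 6 remove [ojodo,por,wvev] add [xua,uxj,lng] -> 12 lines: nlro vbdxw vjgd llxn jkxz vpzz mpxt xua uxj lng dbqg rmov
Hunk 2: at line 8 remove [uxj] add [xvv,ikd] -> 13 lines: nlro vbdxw vjgd llxn jkxz vpzz mpxt xua xvv ikd lng dbqg rmov
Hunk 3: at line 8 remove [xvv] add [wnup,vuphb] -> 14 lines: nlro vbdxw vjgd llxn jkxz vpzz mpxt xua wnup vuphb ikd lng dbqg rmov

Answer: nlro
vbdxw
vjgd
llxn
jkxz
vpzz
mpxt
xua
wnup
vuphb
ikd
lng
dbqg
rmov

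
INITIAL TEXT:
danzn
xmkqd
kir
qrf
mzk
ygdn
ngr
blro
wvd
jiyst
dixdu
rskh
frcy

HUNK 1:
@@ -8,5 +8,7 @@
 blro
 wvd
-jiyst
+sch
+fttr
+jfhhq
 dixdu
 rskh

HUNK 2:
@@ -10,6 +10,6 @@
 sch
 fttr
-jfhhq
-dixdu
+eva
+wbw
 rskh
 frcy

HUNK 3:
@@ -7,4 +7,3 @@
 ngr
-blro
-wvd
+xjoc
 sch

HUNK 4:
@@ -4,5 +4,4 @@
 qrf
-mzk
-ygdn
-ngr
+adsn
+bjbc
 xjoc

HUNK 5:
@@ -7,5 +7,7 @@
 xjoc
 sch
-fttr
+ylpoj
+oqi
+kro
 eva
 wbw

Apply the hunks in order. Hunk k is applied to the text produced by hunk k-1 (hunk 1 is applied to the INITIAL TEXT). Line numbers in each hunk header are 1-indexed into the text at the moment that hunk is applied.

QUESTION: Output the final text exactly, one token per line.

Answer: danzn
xmkqd
kir
qrf
adsn
bjbc
xjoc
sch
ylpoj
oqi
kro
eva
wbw
rskh
frcy

Derivation:
Hunk 1: at line 8 remove [jiyst] add [sch,fttr,jfhhq] -> 15 lines: danzn xmkqd kir qrf mzk ygdn ngr blro wvd sch fttr jfhhq dixdu rskh frcy
Hunk 2: at line 10 remove [jfhhq,dixdu] add [eva,wbw] -> 15 lines: danzn xmkqd kir qrf mzk ygdn ngr blro wvd sch fttr eva wbw rskh frcy
Hunk 3: at line 7 remove [blro,wvd] add [xjoc] -> 14 lines: danzn xmkqd kir qrf mzk ygdn ngr xjoc sch fttr eva wbw rskh frcy
Hunk 4: at line 4 remove [mzk,ygdn,ngr] add [adsn,bjbc] -> 13 lines: danzn xmkqd kir qrf adsn bjbc xjoc sch fttr eva wbw rskh frcy
Hunk 5: at line 7 remove [fttr] add [ylpoj,oqi,kro] -> 15 lines: danzn xmkqd kir qrf adsn bjbc xjoc sch ylpoj oqi kro eva wbw rskh frcy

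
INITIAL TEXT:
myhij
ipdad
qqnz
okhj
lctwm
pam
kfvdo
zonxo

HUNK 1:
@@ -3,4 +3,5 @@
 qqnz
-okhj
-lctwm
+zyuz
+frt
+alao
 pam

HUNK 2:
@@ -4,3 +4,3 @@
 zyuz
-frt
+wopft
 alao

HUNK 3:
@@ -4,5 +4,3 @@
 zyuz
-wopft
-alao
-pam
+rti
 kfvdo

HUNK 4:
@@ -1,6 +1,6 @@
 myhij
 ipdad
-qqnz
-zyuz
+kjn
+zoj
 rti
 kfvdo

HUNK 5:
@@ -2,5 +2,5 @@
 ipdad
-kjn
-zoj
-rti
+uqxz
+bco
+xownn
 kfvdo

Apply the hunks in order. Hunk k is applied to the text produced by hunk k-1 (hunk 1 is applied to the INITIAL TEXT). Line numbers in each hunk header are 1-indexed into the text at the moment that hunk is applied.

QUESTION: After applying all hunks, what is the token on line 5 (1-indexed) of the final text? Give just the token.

Hunk 1: at line 3 remove [okhj,lctwm] add [zyuz,frt,alao] -> 9 lines: myhij ipdad qqnz zyuz frt alao pam kfvdo zonxo
Hunk 2: at line 4 remove [frt] add [wopft] -> 9 lines: myhij ipdad qqnz zyuz wopft alao pam kfvdo zonxo
Hunk 3: at line 4 remove [wopft,alao,pam] add [rti] -> 7 lines: myhij ipdad qqnz zyuz rti kfvdo zonxo
Hunk 4: at line 1 remove [qqnz,zyuz] add [kjn,zoj] -> 7 lines: myhij ipdad kjn zoj rti kfvdo zonxo
Hunk 5: at line 2 remove [kjn,zoj,rti] add [uqxz,bco,xownn] -> 7 lines: myhij ipdad uqxz bco xownn kfvdo zonxo
Final line 5: xownn

Answer: xownn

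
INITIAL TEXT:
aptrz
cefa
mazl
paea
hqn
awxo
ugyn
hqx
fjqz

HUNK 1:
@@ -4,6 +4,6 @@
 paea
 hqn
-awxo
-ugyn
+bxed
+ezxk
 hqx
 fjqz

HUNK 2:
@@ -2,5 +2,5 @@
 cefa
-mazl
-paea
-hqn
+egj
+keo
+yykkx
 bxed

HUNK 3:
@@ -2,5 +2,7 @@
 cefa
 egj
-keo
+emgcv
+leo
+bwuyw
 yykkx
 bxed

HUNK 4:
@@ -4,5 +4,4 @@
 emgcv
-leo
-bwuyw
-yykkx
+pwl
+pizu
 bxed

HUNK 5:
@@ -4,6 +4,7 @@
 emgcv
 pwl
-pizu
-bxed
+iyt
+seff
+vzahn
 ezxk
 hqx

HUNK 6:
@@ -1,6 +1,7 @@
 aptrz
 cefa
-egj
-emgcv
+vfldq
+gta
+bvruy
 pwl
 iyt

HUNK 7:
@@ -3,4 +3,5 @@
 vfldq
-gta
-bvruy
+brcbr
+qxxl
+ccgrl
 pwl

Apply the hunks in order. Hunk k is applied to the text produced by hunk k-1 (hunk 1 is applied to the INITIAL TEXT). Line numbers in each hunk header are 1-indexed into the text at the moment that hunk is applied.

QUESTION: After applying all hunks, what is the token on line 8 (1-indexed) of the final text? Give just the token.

Hunk 1: at line 4 remove [awxo,ugyn] add [bxed,ezxk] -> 9 lines: aptrz cefa mazl paea hqn bxed ezxk hqx fjqz
Hunk 2: at line 2 remove [mazl,paea,hqn] add [egj,keo,yykkx] -> 9 lines: aptrz cefa egj keo yykkx bxed ezxk hqx fjqz
Hunk 3: at line 2 remove [keo] add [emgcv,leo,bwuyw] -> 11 lines: aptrz cefa egj emgcv leo bwuyw yykkx bxed ezxk hqx fjqz
Hunk 4: at line 4 remove [leo,bwuyw,yykkx] add [pwl,pizu] -> 10 lines: aptrz cefa egj emgcv pwl pizu bxed ezxk hqx fjqz
Hunk 5: at line 4 remove [pizu,bxed] add [iyt,seff,vzahn] -> 11 lines: aptrz cefa egj emgcv pwl iyt seff vzahn ezxk hqx fjqz
Hunk 6: at line 1 remove [egj,emgcv] add [vfldq,gta,bvruy] -> 12 lines: aptrz cefa vfldq gta bvruy pwl iyt seff vzahn ezxk hqx fjqz
Hunk 7: at line 3 remove [gta,bvruy] add [brcbr,qxxl,ccgrl] -> 13 lines: aptrz cefa vfldq brcbr qxxl ccgrl pwl iyt seff vzahn ezxk hqx fjqz
Final line 8: iyt

Answer: iyt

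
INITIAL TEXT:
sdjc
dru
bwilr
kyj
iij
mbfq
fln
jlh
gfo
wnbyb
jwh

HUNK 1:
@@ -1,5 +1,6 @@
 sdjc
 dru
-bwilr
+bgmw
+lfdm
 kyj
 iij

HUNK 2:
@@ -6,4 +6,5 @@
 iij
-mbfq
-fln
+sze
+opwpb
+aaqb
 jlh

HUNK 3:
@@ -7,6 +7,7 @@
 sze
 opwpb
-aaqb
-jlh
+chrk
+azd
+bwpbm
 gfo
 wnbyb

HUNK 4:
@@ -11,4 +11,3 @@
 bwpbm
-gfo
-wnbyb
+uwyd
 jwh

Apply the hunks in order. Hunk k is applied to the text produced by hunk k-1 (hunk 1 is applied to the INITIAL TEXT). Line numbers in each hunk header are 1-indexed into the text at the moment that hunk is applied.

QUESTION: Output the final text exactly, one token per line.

Answer: sdjc
dru
bgmw
lfdm
kyj
iij
sze
opwpb
chrk
azd
bwpbm
uwyd
jwh

Derivation:
Hunk 1: at line 1 remove [bwilr] add [bgmw,lfdm] -> 12 lines: sdjc dru bgmw lfdm kyj iij mbfq fln jlh gfo wnbyb jwh
Hunk 2: at line 6 remove [mbfq,fln] add [sze,opwpb,aaqb] -> 13 lines: sdjc dru bgmw lfdm kyj iij sze opwpb aaqb jlh gfo wnbyb jwh
Hunk 3: at line 7 remove [aaqb,jlh] add [chrk,azd,bwpbm] -> 14 lines: sdjc dru bgmw lfdm kyj iij sze opwpb chrk azd bwpbm gfo wnbyb jwh
Hunk 4: at line 11 remove [gfo,wnbyb] add [uwyd] -> 13 lines: sdjc dru bgmw lfdm kyj iij sze opwpb chrk azd bwpbm uwyd jwh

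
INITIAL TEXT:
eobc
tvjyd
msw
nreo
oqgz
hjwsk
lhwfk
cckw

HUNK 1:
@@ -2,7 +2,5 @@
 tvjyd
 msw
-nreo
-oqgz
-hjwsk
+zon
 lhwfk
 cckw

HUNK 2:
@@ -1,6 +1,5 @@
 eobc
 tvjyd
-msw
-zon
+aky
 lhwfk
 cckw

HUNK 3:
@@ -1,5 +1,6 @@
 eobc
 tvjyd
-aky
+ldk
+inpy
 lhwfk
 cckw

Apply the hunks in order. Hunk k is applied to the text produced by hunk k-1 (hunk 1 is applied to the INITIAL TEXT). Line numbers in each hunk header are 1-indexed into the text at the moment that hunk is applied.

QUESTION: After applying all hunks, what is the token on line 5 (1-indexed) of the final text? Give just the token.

Answer: lhwfk

Derivation:
Hunk 1: at line 2 remove [nreo,oqgz,hjwsk] add [zon] -> 6 lines: eobc tvjyd msw zon lhwfk cckw
Hunk 2: at line 1 remove [msw,zon] add [aky] -> 5 lines: eobc tvjyd aky lhwfk cckw
Hunk 3: at line 1 remove [aky] add [ldk,inpy] -> 6 lines: eobc tvjyd ldk inpy lhwfk cckw
Final line 5: lhwfk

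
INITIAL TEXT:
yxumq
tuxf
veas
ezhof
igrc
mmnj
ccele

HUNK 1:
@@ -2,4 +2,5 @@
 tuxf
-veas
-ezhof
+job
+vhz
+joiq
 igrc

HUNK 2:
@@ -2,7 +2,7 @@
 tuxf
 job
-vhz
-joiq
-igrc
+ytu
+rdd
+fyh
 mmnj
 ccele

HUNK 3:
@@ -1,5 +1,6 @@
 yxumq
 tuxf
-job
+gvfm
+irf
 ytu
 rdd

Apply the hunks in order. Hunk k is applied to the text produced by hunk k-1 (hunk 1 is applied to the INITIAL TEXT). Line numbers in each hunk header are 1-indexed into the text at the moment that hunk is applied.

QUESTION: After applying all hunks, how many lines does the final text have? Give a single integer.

Answer: 9

Derivation:
Hunk 1: at line 2 remove [veas,ezhof] add [job,vhz,joiq] -> 8 lines: yxumq tuxf job vhz joiq igrc mmnj ccele
Hunk 2: at line 2 remove [vhz,joiq,igrc] add [ytu,rdd,fyh] -> 8 lines: yxumq tuxf job ytu rdd fyh mmnj ccele
Hunk 3: at line 1 remove [job] add [gvfm,irf] -> 9 lines: yxumq tuxf gvfm irf ytu rdd fyh mmnj ccele
Final line count: 9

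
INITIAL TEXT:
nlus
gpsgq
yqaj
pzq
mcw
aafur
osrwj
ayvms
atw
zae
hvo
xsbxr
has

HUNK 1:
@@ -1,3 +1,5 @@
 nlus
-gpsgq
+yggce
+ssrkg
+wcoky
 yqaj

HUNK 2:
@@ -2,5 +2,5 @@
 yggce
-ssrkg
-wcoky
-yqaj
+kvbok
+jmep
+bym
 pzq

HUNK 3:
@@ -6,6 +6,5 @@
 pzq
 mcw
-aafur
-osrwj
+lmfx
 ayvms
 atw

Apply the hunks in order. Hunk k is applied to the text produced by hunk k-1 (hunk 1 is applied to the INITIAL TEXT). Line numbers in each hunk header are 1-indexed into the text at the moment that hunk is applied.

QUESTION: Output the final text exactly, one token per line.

Answer: nlus
yggce
kvbok
jmep
bym
pzq
mcw
lmfx
ayvms
atw
zae
hvo
xsbxr
has

Derivation:
Hunk 1: at line 1 remove [gpsgq] add [yggce,ssrkg,wcoky] -> 15 lines: nlus yggce ssrkg wcoky yqaj pzq mcw aafur osrwj ayvms atw zae hvo xsbxr has
Hunk 2: at line 2 remove [ssrkg,wcoky,yqaj] add [kvbok,jmep,bym] -> 15 lines: nlus yggce kvbok jmep bym pzq mcw aafur osrwj ayvms atw zae hvo xsbxr has
Hunk 3: at line 6 remove [aafur,osrwj] add [lmfx] -> 14 lines: nlus yggce kvbok jmep bym pzq mcw lmfx ayvms atw zae hvo xsbxr has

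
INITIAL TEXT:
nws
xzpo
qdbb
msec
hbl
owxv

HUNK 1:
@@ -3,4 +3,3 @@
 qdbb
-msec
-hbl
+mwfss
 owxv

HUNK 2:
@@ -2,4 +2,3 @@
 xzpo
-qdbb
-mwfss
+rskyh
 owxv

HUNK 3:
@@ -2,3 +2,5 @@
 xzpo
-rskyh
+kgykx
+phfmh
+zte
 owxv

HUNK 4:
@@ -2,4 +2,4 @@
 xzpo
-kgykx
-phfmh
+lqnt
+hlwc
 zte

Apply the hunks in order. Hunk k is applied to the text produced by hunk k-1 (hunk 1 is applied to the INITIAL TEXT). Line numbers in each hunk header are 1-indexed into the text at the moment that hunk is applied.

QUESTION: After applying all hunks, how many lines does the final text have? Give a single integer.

Hunk 1: at line 3 remove [msec,hbl] add [mwfss] -> 5 lines: nws xzpo qdbb mwfss owxv
Hunk 2: at line 2 remove [qdbb,mwfss] add [rskyh] -> 4 lines: nws xzpo rskyh owxv
Hunk 3: at line 2 remove [rskyh] add [kgykx,phfmh,zte] -> 6 lines: nws xzpo kgykx phfmh zte owxv
Hunk 4: at line 2 remove [kgykx,phfmh] add [lqnt,hlwc] -> 6 lines: nws xzpo lqnt hlwc zte owxv
Final line count: 6

Answer: 6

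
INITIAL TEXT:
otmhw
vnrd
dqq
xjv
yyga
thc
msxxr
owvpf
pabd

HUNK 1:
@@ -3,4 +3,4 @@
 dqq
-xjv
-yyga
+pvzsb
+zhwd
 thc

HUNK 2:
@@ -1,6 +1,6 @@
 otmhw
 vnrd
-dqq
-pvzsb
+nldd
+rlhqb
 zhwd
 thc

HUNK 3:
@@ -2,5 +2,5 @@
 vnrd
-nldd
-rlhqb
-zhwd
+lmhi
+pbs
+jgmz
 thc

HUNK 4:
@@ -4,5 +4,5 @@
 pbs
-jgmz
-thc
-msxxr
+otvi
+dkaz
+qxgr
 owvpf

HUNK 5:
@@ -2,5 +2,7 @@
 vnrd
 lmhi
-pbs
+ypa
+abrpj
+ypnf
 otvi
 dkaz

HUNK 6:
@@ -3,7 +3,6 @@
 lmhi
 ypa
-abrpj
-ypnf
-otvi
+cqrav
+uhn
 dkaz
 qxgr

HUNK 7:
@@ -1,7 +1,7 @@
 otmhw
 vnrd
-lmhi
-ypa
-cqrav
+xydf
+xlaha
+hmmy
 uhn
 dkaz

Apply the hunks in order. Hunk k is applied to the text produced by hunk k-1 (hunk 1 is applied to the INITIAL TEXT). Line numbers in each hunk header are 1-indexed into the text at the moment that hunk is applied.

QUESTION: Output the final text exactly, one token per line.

Answer: otmhw
vnrd
xydf
xlaha
hmmy
uhn
dkaz
qxgr
owvpf
pabd

Derivation:
Hunk 1: at line 3 remove [xjv,yyga] add [pvzsb,zhwd] -> 9 lines: otmhw vnrd dqq pvzsb zhwd thc msxxr owvpf pabd
Hunk 2: at line 1 remove [dqq,pvzsb] add [nldd,rlhqb] -> 9 lines: otmhw vnrd nldd rlhqb zhwd thc msxxr owvpf pabd
Hunk 3: at line 2 remove [nldd,rlhqb,zhwd] add [lmhi,pbs,jgmz] -> 9 lines: otmhw vnrd lmhi pbs jgmz thc msxxr owvpf pabd
Hunk 4: at line 4 remove [jgmz,thc,msxxr] add [otvi,dkaz,qxgr] -> 9 lines: otmhw vnrd lmhi pbs otvi dkaz qxgr owvpf pabd
Hunk 5: at line 2 remove [pbs] add [ypa,abrpj,ypnf] -> 11 lines: otmhw vnrd lmhi ypa abrpj ypnf otvi dkaz qxgr owvpf pabd
Hunk 6: at line 3 remove [abrpj,ypnf,otvi] add [cqrav,uhn] -> 10 lines: otmhw vnrd lmhi ypa cqrav uhn dkaz qxgr owvpf pabd
Hunk 7: at line 1 remove [lmhi,ypa,cqrav] add [xydf,xlaha,hmmy] -> 10 lines: otmhw vnrd xydf xlaha hmmy uhn dkaz qxgr owvpf pabd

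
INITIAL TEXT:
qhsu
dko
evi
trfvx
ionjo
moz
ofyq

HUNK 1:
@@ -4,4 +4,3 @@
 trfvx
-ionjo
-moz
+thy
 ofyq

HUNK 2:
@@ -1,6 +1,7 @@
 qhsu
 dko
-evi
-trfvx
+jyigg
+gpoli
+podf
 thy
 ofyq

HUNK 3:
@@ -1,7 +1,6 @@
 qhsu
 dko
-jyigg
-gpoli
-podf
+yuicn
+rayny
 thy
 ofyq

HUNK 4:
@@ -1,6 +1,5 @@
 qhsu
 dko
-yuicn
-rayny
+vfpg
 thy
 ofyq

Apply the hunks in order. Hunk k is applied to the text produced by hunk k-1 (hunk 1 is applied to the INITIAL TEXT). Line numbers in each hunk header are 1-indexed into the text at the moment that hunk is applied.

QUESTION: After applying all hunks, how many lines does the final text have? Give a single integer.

Hunk 1: at line 4 remove [ionjo,moz] add [thy] -> 6 lines: qhsu dko evi trfvx thy ofyq
Hunk 2: at line 1 remove [evi,trfvx] add [jyigg,gpoli,podf] -> 7 lines: qhsu dko jyigg gpoli podf thy ofyq
Hunk 3: at line 1 remove [jyigg,gpoli,podf] add [yuicn,rayny] -> 6 lines: qhsu dko yuicn rayny thy ofyq
Hunk 4: at line 1 remove [yuicn,rayny] add [vfpg] -> 5 lines: qhsu dko vfpg thy ofyq
Final line count: 5

Answer: 5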